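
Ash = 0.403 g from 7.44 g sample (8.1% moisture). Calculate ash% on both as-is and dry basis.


As-is ash% = 0.403 / 7.44 x 100 = 5.42%
Dry mass = 7.44 x (100 - 8.1) / 100 = 6.83736 g
Dry-basis ash% = 0.403 / 6.83736 x 100 = 5.89%


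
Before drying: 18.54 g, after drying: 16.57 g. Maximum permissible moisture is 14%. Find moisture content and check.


MC = (18.54 - 16.57) / 18.54 x 100 = 10.6%
Maximum: 14%
Acceptable: Yes


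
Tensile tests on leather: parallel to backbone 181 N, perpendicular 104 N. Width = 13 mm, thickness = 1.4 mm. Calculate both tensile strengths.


Parallel = 9.95 N/mm^2
Perpendicular = 5.71 N/mm^2


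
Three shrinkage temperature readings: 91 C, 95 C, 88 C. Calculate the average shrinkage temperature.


Average = (91 + 95 + 88) / 3
Average = 274 / 3 = 91.3 C


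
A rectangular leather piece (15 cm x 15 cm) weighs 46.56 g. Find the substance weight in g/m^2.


2069.3 g/m^2

Area = 15 x 15 = 225 cm^2
SW = 46.56 / 225 x 10000 = 2069.3 g/m^2


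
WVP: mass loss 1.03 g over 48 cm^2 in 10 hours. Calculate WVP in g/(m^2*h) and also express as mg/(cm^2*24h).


WVP = 1.03 / (48 x 10) x 10000 = 21.46 g/(m^2*h)
Mass loss in mg = 1.03 x 1000 = 1030 mg
Per cm^2 per 24h in mg: 1030 x 24 / (48 x 10) = 24720 / 480 = 51.50 mg/(cm^2*24h)


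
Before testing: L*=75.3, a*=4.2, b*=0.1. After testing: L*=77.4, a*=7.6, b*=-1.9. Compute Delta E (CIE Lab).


Delta E = 4.47

dL = 77.4 - 75.3 = 2.1
da = 7.6 - 4.2 = 3.4
db = -1.9 - 0.1 = -2.0
dE = sqrt((2.1)^2 + (3.4)^2 + (-2.0)^2) = 4.47


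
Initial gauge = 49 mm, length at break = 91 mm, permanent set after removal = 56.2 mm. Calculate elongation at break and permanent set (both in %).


Elongation at break = (91 - 49) / 49 x 100 = 85.7%
Permanent set = (56.2 - 49) / 49 x 100 = 14.7%


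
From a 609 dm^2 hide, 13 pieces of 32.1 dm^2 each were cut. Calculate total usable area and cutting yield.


Usable area = 417.3 dm^2
Yield = 68.5%

Total usable = 13 x 32.1 = 417.3 dm^2
Yield = 417.3 / 609 x 100 = 68.5%


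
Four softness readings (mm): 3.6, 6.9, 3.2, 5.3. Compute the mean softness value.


4.75 mm

Sum = 3.6 + 6.9 + 3.2 + 5.3
Mean = 19.0 / 4 = 4.75 mm


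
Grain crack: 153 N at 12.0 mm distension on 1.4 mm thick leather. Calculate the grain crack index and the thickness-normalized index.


Crack index = 12.8 N/mm
Normalized index = 9.1 N/mm per mm

Crack index = 153 / 12.0 = 12.8 N/mm
Normalized = 12.8 / 1.4 = 9.1 N/mm per mm


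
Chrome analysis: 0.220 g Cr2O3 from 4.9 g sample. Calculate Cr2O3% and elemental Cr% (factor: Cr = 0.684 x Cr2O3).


Cr2O3 = 4.49%
Cr = 3.07%

Cr2O3% = 0.220 / 4.9 x 100 = 4.49%
Cr% = 4.49 x 0.684 = 3.07%


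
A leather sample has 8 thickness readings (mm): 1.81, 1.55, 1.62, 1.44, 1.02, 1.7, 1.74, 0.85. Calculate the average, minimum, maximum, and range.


Sum = 11.73
Average = 11.73 / 8 = 1.47 mm
Minimum = 0.85 mm
Maximum = 1.81 mm
Range = 1.81 - 0.85 = 0.96 mm


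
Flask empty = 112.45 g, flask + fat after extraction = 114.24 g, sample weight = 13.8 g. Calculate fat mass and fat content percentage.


Fat mass = 114.24 - 112.45 = 1.79 g
Fat% = 1.79 / 13.8 x 100 = 13.0%


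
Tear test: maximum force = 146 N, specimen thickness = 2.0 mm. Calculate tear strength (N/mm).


73.0 N/mm

Tear strength = force / thickness
Tear = 146 / 2.0 = 73.0 N/mm


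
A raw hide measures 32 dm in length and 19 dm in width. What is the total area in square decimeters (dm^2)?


608 dm^2

Area = length x width
Area = 32 x 19 = 608 dm^2


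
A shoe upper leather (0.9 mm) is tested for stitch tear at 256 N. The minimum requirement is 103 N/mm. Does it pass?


STS = 284.4 N/mm
Passes: Yes


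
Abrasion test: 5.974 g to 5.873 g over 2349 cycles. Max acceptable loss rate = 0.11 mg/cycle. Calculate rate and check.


Rate = 0.043 mg/cycle
Passes: Yes

Loss = 5.974 - 5.873 = 0.101 g
Rate = 0.101 g / 2349 cycles x 1000 = 0.043 mg/cycle
Max = 0.11 mg/cycle
Passes: Yes


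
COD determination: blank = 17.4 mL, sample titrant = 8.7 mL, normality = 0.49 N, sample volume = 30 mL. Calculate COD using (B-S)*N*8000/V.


COD = (17.4 - 8.7) x 0.49 x 8000 / 30
COD = 8.7 x 0.49 x 8000 / 30
COD = 1136.8 mg/L


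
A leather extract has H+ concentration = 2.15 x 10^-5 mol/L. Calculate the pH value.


pH = 4.67


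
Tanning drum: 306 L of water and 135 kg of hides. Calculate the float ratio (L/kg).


Float ratio = water / hide weight
Ratio = 306 / 135 = 2.3


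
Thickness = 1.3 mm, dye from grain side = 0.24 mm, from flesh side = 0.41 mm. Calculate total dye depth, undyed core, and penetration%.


Total dyed = 0.24 + 0.41 = 0.65 mm
Undyed core = 1.3 - 0.65 = 0.65 mm
Penetration = 0.65 / 1.3 x 100 = 50.0%


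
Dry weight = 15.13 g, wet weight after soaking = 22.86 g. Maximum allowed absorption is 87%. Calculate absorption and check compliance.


Absorption = 51.1%
Compliant: Yes


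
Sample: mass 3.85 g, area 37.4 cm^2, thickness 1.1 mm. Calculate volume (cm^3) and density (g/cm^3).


Volume = 4.114 cm^3
Density = 0.936 g/cm^3

Thickness in cm = 1.1 / 10 = 0.11 cm
Volume = 37.4 x 0.11 = 4.114 cm^3
Density = 3.85 / 4.114 = 0.936 g/cm^3


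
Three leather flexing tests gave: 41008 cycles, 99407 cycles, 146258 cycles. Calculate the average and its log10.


Average = 95558 cycles
log10 = 4.98


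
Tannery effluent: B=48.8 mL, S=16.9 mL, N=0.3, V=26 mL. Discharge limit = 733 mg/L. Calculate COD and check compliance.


COD = 2944.6 mg/L
Compliant: No


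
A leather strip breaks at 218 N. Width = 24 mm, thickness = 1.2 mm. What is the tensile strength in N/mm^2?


7.57 N/mm^2

Cross-sectional area = 24 x 1.2 = 28.8 mm^2
Tensile strength = 218 / 28.8 = 7.57 N/mm^2


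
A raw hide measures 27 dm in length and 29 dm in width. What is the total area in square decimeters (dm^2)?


Area = length x width
Area = 27 x 29 = 783 dm^2


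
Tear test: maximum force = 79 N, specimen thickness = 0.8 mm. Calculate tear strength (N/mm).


Tear strength = force / thickness
Tear = 79 / 0.8 = 98.8 N/mm


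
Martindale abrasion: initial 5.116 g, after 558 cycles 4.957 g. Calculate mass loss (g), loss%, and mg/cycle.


Mass loss = 0.159 g
Loss = 3.11%
Rate = 0.285 mg/cycle

Loss = 5.116 - 4.957 = 0.159 g
Loss% = 0.159 / 5.116 x 100 = 3.11%
Rate = 0.159 / 558 x 1000 = 0.285 mg/cycle


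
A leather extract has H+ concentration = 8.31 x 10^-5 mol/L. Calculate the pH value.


pH = 4.08

pH = -log10[H+]
pH = -log10(8.31 x 10^-5) = 4.08


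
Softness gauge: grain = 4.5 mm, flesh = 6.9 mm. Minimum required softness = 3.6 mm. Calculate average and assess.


Average = (4.5 + 6.9) / 2 = 5.70 mm
Minimum = 3.6 mm
Meets requirement: Yes


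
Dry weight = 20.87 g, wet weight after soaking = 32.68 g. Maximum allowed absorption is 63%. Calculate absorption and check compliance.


Absorption = 56.6%
Compliant: Yes


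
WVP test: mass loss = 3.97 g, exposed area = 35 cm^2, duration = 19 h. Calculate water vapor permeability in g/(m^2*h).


WVP = mass_loss / (area x time) x 10000
WVP = 3.97 / (35 x 19) x 10000
WVP = 3.97 / 665 x 10000 = 59.70 g/(m^2*h)


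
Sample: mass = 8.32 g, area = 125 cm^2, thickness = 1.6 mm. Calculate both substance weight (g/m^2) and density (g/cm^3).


Substance weight = 665.6 g/m^2
Density = 0.416 g/cm^3


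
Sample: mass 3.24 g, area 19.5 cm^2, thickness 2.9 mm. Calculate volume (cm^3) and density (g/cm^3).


Volume = 5.655 cm^3
Density = 0.573 g/cm^3

Thickness in cm = 2.9 / 10 = 0.29 cm
Volume = 19.5 x 0.29 = 5.655 cm^3
Density = 3.24 / 5.655 = 0.573 g/cm^3


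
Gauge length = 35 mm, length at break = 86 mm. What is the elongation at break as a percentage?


Extension = 86 - 35 = 51 mm
Elongation = 51 / 35 x 100 = 145.7%


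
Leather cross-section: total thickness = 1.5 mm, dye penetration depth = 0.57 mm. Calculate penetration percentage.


38.0%


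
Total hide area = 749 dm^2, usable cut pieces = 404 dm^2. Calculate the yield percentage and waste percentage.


Yield = 404 / 749 x 100 = 53.9%
Waste = 749 - 404 = 345 dm^2
Waste% = 100 - 53.9 = 46.1%


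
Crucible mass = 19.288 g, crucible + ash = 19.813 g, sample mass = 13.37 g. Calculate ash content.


Ash mass = 19.813 - 19.288 = 0.525 g
Ash% = 0.525 / 13.37 x 100 = 3.93%


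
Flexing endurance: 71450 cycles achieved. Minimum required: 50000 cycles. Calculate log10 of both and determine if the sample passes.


Achieved: log10 = 4.85
Required: log10 = 4.70
Passes: Yes

log10(71450) = 4.85
log10(50000) = 4.70
Passes: Yes


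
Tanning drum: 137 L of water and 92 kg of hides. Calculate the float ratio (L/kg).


1.5

Float ratio = water / hide weight
Ratio = 137 / 92 = 1.5


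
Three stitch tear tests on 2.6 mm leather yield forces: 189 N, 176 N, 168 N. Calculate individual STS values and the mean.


STS1 = 72.7 N/mm
STS2 = 67.7 N/mm
STS3 = 64.6 N/mm
Mean = 68.3 N/mm

STS1 = 189 / 2.6 = 72.7 N/mm
STS2 = 176 / 2.6 = 67.7 N/mm
STS3 = 168 / 2.6 = 64.6 N/mm
Mean = (72.7 + 67.7 + 64.6) / 3 = 68.3 N/mm


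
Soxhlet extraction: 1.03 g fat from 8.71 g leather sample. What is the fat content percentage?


11.8%


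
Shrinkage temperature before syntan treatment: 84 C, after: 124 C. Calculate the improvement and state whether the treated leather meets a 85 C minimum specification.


Improvement = 124 - 84 = 40 C
Spec check: 124 C >= 85 C? Yes


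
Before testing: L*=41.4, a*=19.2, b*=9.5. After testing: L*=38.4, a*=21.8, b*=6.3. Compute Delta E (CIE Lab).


Delta E = 5.10

dL = 38.4 - 41.4 = -3.0
da = 21.8 - 19.2 = 2.6
db = 6.3 - 9.5 = -3.2
dE = sqrt((-3.0)^2 + (2.6)^2 + (-3.2)^2) = 5.10


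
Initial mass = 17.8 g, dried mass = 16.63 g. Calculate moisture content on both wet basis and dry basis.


Wet basis = 6.6%
Dry basis = 7.0%

Moisture lost = 17.8 - 16.63 = 1.17 g
Wet basis MC = 1.17 / 17.8 x 100 = 6.6%
Dry basis MC = 1.17 / 16.63 x 100 = 7.0%


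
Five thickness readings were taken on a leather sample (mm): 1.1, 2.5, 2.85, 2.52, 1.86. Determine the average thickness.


Sum = 1.1 + 2.5 + 2.85 + 2.52 + 1.86 = 10.83
Average = 10.83 / 5 = 2.17 mm


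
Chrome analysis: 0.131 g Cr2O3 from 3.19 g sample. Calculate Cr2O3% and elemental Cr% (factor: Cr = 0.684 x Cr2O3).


Cr2O3 = 4.11%
Cr = 2.81%

Cr2O3% = 0.131 / 3.19 x 100 = 4.11%
Cr% = 4.11 x 0.684 = 2.81%


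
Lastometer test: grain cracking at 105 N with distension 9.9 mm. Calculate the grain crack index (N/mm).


Grain crack index = force / distension
Index = 105 / 9.9 = 10.6 N/mm


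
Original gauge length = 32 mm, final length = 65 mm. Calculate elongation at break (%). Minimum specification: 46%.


Elongation = 103.1%
Meets spec: Yes

Extension = 65 - 32 = 33 mm
Elongation = 33 / 32 x 100 = 103.1%
Minimum required: 46%
Meets specification: Yes


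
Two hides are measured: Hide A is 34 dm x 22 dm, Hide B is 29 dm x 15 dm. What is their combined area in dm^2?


Hide A area = 34 x 22 = 748 dm^2
Hide B area = 29 x 15 = 435 dm^2
Total = 748 + 435 = 1183 dm^2


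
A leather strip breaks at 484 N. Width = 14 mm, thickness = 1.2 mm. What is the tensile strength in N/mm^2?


Cross-sectional area = 14 x 1.2 = 16.8 mm^2
Tensile strength = 484 / 16.8 = 28.81 N/mm^2


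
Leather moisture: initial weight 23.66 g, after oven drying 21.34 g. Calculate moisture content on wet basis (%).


Moisture = 23.66 - 21.34 = 2.32 g
MC = 2.32 / 23.66 x 100 = 9.8%


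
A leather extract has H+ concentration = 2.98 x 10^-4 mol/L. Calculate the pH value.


pH = -log10[H+]
pH = -log10(2.98 x 10^-4) = 3.53


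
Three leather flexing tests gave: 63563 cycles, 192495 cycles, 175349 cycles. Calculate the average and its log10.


Average = 143802 cycles
log10 = 5.16

Average = (63563 + 192495 + 175349) / 3 = 143802 cycles
log10(143802) = 5.16


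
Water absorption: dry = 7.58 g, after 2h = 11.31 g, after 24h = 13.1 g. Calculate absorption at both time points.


WA (2h) = (11.31 - 7.58) / 7.58 x 100 = 49.2%
WA (24h) = (13.1 - 7.58) / 7.58 x 100 = 72.8%


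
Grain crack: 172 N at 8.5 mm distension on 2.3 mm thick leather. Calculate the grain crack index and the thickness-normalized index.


Crack index = 172 / 8.5 = 20.2 N/mm
Normalized = 20.2 / 2.3 = 8.8 N/mm per mm


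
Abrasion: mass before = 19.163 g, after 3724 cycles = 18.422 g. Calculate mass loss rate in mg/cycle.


0.199 mg/cycle

Mass loss = 19.163 - 18.422 = 0.741 g
Rate = 0.741 / 3724 x 1000 = 0.199 mg/cycle


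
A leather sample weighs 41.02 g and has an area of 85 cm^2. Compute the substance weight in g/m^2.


Substance weight = mass / area x 10000
SW = 41.02 / 85 x 10000
SW = 4825.9 g/m^2


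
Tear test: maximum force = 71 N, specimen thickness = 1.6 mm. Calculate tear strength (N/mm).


44.4 N/mm


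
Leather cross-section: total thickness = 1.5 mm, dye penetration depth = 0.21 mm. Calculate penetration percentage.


14.0%

Penetration% = 0.21 / 1.5 x 100
Penetration = 14.0%


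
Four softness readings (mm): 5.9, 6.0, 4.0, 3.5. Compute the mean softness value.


Sum = 5.9 + 6.0 + 4.0 + 3.5
Mean = 19.4 / 4 = 4.85 mm


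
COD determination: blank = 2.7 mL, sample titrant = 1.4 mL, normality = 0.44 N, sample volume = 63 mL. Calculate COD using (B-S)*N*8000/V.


COD = (2.7 - 1.4) x 0.44 x 8000 / 63
COD = 1.3 x 0.44 x 8000 / 63
COD = 72.6 mg/L


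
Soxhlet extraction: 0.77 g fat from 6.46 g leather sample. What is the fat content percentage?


Fat content = 0.77 / 6.46 x 100
Fat = 11.9%


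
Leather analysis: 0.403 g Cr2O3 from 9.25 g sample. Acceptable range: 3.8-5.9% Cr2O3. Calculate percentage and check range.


Cr2O3 = 4.36%
Within range: Yes


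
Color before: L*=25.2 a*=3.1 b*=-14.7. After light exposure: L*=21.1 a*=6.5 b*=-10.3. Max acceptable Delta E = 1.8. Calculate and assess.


Delta E = 6.91
Passes: No


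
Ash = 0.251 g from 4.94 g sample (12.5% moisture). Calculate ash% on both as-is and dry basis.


As-is ash% = 0.251 / 4.94 x 100 = 5.08%
Dry mass = 4.94 x (100 - 12.5) / 100 = 4.3225 g
Dry-basis ash% = 0.251 / 4.3225 x 100 = 5.81%


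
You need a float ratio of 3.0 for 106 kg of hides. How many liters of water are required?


Water = hide weight x target ratio
Water = 106 x 3.0 = 318.0 L


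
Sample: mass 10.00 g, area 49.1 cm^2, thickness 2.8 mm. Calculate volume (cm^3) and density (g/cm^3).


Thickness in cm = 2.8 / 10 = 0.28 cm
Volume = 49.1 x 0.28 = 13.748 cm^3
Density = 10.00 / 13.748 = 0.727 g/cm^3


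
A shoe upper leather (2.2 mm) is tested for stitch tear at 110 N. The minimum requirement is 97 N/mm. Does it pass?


STS = 110 / 2.2 = 50.0 N/mm
Minimum required: 97 N/mm
Passes: No


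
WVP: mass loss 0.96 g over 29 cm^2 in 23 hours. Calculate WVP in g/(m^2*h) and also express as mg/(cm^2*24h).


WVP = 0.96 / (29 x 23) x 10000 = 14.39 g/(m^2*h)
Mass loss in mg = 0.96 x 1000 = 960 mg
Per cm^2 per 24h in mg: 960 x 24 / (29 x 23) = 23040 / 667 = 34.54 mg/(cm^2*24h)


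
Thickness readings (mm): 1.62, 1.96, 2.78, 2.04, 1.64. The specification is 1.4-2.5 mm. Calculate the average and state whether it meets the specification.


Average = 2.01 mm
Within specification: Yes

Sum = 10.04
Average = 10.04 / 5 = 2.01 mm
Specification range: 1.4 to 2.5 mm
Within spec: Yes


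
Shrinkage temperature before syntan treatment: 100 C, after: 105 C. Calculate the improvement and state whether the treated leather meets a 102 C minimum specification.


Improvement = 5 C
Meets 102 C spec: Yes

Improvement = 105 - 100 = 5 C
Spec check: 105 C >= 102 C? Yes


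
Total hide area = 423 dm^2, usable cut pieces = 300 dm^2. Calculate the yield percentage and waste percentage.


Yield = 300 / 423 x 100 = 70.9%
Waste = 423 - 300 = 123 dm^2
Waste% = 100 - 70.9 = 29.1%


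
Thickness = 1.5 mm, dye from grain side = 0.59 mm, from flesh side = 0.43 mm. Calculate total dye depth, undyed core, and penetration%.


Total dyed = 1.02 mm
Undyed core = 0.48 mm
Penetration = 68.0%


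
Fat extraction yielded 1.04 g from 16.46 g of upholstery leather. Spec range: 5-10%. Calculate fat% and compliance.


Fat content = 6.3%
Compliant: Yes


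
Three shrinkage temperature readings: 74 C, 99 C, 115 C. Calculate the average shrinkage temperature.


96.0 C

Average = (74 + 99 + 115) / 3
Average = 288 / 3 = 96.0 C


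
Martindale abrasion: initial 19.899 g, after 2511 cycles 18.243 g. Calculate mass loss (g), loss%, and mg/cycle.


Loss = 19.899 - 18.243 = 1.656 g
Loss% = 1.656 / 19.899 x 100 = 8.32%
Rate = 1.656 / 2511 x 1000 = 0.659 mg/cycle


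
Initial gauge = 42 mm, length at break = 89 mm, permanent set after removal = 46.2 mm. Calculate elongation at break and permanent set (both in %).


Elongation at break = 111.9%
Permanent set = 10.0%

Elongation at break = (89 - 42) / 42 x 100 = 111.9%
Permanent set = (46.2 - 42) / 42 x 100 = 10.0%


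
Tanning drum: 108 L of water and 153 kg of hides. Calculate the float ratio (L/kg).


0.7

Float ratio = water / hide weight
Ratio = 108 / 153 = 0.7


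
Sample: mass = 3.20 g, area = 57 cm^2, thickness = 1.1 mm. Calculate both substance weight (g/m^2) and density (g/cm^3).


Substance weight = 561.4 g/m^2
Density = 0.510 g/cm^3


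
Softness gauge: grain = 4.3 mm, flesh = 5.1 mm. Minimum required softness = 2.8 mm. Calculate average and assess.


Average = (4.3 + 5.1) / 2 = 4.70 mm
Minimum = 2.8 mm
Meets requirement: Yes


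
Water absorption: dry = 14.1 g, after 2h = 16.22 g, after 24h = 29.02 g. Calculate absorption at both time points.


2h absorption = 15.0%
24h absorption = 105.8%

WA (2h) = (16.22 - 14.1) / 14.1 x 100 = 15.0%
WA (24h) = (29.02 - 14.1) / 14.1 x 100 = 105.8%


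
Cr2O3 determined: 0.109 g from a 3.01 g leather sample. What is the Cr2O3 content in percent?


3.62%


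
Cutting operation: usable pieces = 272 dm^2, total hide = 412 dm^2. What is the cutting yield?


Yield = usable / total x 100
Yield = 272 / 412 x 100 = 66.0%


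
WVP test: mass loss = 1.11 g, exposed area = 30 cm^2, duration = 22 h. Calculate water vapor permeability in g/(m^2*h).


16.82 g/(m^2*h)

WVP = mass_loss / (area x time) x 10000
WVP = 1.11 / (30 x 22) x 10000
WVP = 1.11 / 660 x 10000 = 16.82 g/(m^2*h)


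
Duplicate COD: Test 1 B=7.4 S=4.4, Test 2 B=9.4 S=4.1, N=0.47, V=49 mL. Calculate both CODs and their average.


COD1 = (7.4 - 4.4) x 0.47 x 8000 / 49 = 230.2 mg/L
COD2 = (9.4 - 4.1) x 0.47 x 8000 / 49 = 406.7 mg/L
Average = (230.2 + 406.7) / 2 = 318.5 mg/L


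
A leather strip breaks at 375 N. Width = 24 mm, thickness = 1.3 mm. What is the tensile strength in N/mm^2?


Cross-sectional area = 24 x 1.3 = 31.2 mm^2
Tensile strength = 375 / 31.2 = 12.02 N/mm^2


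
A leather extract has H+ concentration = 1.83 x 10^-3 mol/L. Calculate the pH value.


pH = -log10[H+]
pH = -log10(1.83 x 10^-3) = 2.74


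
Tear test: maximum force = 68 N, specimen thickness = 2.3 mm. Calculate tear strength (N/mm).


Tear strength = force / thickness
Tear = 68 / 2.3 = 29.6 N/mm


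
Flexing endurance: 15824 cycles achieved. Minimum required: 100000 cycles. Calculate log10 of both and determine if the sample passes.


log10(15824) = 4.20
log10(100000) = 5.00
Passes: No


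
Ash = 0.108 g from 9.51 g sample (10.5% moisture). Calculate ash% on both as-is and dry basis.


As-is ash% = 0.108 / 9.51 x 100 = 1.14%
Dry mass = 9.51 x (100 - 10.5) / 100 = 8.51145 g
Dry-basis ash% = 0.108 / 8.51145 x 100 = 1.27%


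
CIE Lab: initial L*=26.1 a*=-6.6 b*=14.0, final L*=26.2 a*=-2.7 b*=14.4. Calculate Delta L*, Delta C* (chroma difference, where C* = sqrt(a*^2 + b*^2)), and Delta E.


Delta L* = 26.2 - 26.1 = 0.1
C1* = sqrt((-6.6)^2 + (14.0)^2) = 15.478
C2* = sqrt((-2.7)^2 + (14.4)^2) = 14.651
Delta C* = 14.651 - 15.478 = -0.83
Delta E = sqrt((0.1)^2 + (3.9)^2 + (0.4)^2) = 3.92


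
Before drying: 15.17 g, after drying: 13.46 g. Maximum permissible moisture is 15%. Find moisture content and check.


MC = (15.17 - 13.46) / 15.17 x 100 = 11.3%
Maximum: 15%
Acceptable: Yes


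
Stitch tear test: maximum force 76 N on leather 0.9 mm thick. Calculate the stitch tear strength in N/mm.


Stitch tear strength = force / thickness
STS = 76 / 0.9 = 84.4 N/mm


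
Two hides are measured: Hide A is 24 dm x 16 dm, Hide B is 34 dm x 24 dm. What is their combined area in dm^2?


1200 dm^2

Hide A area = 24 x 16 = 384 dm^2
Hide B area = 34 x 24 = 816 dm^2
Total = 384 + 816 = 1200 dm^2


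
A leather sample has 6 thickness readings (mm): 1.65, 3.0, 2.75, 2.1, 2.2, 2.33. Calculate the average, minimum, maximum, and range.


Average = 2.34 mm
Min = 1.65 mm
Max = 3.0 mm
Range = 1.35 mm

Sum = 14.03
Average = 14.03 / 6 = 2.34 mm
Minimum = 1.65 mm
Maximum = 3.0 mm
Range = 3.0 - 1.65 = 1.35 mm


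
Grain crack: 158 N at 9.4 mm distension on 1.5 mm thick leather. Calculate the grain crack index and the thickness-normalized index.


Crack index = 16.8 N/mm
Normalized index = 11.2 N/mm per mm

Crack index = 158 / 9.4 = 16.8 N/mm
Normalized = 16.8 / 1.5 = 11.2 N/mm per mm


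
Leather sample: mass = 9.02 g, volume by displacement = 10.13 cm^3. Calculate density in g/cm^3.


Density = mass / volume
Density = 9.02 / 10.13 = 0.890 g/cm^3


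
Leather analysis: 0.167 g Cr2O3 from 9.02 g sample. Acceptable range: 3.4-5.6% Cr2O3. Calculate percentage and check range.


Cr2O3% = 0.167 / 9.02 x 100 = 1.85%
Acceptable range: 3.4 to 5.6%
Within range: No


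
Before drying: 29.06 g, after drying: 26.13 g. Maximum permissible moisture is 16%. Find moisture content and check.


MC = (29.06 - 26.13) / 29.06 x 100 = 10.1%
Maximum: 16%
Acceptable: Yes


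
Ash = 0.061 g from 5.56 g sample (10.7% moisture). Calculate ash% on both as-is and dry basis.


As-is ash = 1.10%
Dry-basis ash = 1.23%

As-is ash% = 0.061 / 5.56 x 100 = 1.10%
Dry mass = 5.56 x (100 - 10.7) / 100 = 4.96508 g
Dry-basis ash% = 0.061 / 4.96508 x 100 = 1.23%


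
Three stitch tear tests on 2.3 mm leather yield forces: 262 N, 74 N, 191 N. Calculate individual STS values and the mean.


STS1 = 262 / 2.3 = 113.9 N/mm
STS2 = 74 / 2.3 = 32.2 N/mm
STS3 = 191 / 2.3 = 83.0 N/mm
Mean = (113.9 + 32.2 + 83.0) / 3 = 76.4 N/mm


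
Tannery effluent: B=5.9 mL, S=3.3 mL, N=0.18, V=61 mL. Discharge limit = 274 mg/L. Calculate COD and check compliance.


COD = (5.9 - 3.3) x 0.18 x 8000 / 61 = 61.4 mg/L
Limit: 274 mg/L
Compliant: Yes


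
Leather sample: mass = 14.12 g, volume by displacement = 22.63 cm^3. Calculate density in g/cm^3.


0.624 g/cm^3


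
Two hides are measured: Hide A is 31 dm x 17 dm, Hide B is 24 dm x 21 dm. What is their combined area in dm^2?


1031 dm^2

Hide A area = 31 x 17 = 527 dm^2
Hide B area = 24 x 21 = 504 dm^2
Total = 527 + 504 = 1031 dm^2


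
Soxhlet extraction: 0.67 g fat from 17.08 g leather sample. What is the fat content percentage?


3.9%

Fat content = 0.67 / 17.08 x 100
Fat = 3.9%


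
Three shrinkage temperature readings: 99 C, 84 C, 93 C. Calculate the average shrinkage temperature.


92.0 C

Average = (99 + 84 + 93) / 3
Average = 276 / 3 = 92.0 C


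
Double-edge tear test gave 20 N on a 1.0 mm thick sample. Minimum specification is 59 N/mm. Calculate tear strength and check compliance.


Tear strength = 20 / 1.0 = 20.0 N/mm
Required minimum = 59 N/mm
Compliant: No


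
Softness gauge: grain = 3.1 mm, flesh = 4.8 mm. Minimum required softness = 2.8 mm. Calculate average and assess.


Average = (3.1 + 4.8) / 2 = 3.95 mm
Minimum = 2.8 mm
Meets requirement: Yes


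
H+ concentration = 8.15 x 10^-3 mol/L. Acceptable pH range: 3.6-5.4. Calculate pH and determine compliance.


pH = 2.09
Compliant: No

pH = -log10(8.15 x 10^-3) = 2.09
Range: 3.6 to 5.4
Compliant: No


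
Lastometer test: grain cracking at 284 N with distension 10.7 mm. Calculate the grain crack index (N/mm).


26.5 N/mm

Grain crack index = force / distension
Index = 284 / 10.7 = 26.5 N/mm


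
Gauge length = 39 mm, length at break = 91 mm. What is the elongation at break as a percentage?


Extension = 91 - 39 = 52 mm
Elongation = 52 / 39 x 100 = 133.3%


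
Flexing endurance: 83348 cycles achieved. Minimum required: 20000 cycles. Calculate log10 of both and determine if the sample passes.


Achieved: log10 = 4.92
Required: log10 = 4.30
Passes: Yes


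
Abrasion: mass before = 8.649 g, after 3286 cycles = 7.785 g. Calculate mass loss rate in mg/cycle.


0.263 mg/cycle

Mass loss = 8.649 - 7.785 = 0.864 g
Rate = 0.864 / 3286 x 1000 = 0.263 mg/cycle


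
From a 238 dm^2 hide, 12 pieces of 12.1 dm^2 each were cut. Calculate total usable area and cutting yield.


Total usable = 12 x 12.1 = 145.2 dm^2
Yield = 145.2 / 238 x 100 = 61.0%


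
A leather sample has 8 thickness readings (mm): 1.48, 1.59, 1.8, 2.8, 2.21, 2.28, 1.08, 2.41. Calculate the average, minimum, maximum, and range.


Average = 1.96 mm
Min = 1.08 mm
Max = 2.8 mm
Range = 1.72 mm


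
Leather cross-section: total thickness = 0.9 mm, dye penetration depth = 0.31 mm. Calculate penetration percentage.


34.4%

Penetration% = 0.31 / 0.9 x 100
Penetration = 34.4%


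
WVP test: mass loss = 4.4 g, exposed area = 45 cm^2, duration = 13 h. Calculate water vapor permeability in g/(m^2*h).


75.21 g/(m^2*h)


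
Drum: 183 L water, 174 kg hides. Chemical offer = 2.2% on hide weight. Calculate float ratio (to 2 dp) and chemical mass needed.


Float ratio = 183 / 174 = 1.05
Chemical = 174 x 2.2 / 100 = 3.828 kg


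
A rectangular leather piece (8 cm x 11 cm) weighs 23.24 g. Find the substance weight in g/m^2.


Area = 8 x 11 = 88 cm^2
SW = 23.24 / 88 x 10000 = 2640.9 g/m^2


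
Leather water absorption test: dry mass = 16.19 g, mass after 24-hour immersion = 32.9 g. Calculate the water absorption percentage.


Water absorbed = 32.9 - 16.19 = 16.71 g
WA% = 16.71 / 16.19 x 100 = 103.2%


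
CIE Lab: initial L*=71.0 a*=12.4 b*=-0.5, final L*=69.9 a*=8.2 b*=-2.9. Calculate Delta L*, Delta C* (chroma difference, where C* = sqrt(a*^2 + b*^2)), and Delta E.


Delta L* = 69.9 - 71.0 = -1.1
C1* = sqrt((12.4)^2 + (-0.5)^2) = 12.410
C2* = sqrt((8.2)^2 + (-2.9)^2) = 8.698
Delta C* = 8.698 - 12.410 = -3.71
Delta E = sqrt((-1.1)^2 + (-4.2)^2 + (-2.4)^2) = 4.96


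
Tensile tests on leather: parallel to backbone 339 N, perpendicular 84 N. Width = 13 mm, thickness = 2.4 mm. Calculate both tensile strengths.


Area = 13 x 2.4 = 31.2 mm^2
TS (parallel) = 339 / 31.2 = 10.87 N/mm^2
TS (perpendicular) = 84 / 31.2 = 2.69 N/mm^2


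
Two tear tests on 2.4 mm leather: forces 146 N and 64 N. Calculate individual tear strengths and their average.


Tear 1 = 146 / 2.4 = 60.8 N/mm
Tear 2 = 64 / 2.4 = 26.7 N/mm
Average = (60.8 + 26.7) / 2 = 43.8 N/mm


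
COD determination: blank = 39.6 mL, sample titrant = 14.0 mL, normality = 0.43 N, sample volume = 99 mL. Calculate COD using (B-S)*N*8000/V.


889.5 mg/L

COD = (39.6 - 14.0) x 0.43 x 8000 / 99
COD = 25.6 x 0.43 x 8000 / 99
COD = 889.5 mg/L


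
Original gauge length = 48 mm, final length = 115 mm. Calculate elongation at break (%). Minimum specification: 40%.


Extension = 115 - 48 = 67 mm
Elongation = 67 / 48 x 100 = 139.6%
Minimum required: 40%
Meets specification: Yes


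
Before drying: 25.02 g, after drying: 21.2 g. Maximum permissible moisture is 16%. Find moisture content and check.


MC = (25.02 - 21.2) / 25.02 x 100 = 15.3%
Maximum: 16%
Acceptable: Yes


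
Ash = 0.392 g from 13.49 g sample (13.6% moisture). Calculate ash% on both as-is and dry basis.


As-is ash% = 0.392 / 13.49 x 100 = 2.91%
Dry mass = 13.49 x (100 - 13.6) / 100 = 11.65536 g
Dry-basis ash% = 0.392 / 11.65536 x 100 = 3.36%


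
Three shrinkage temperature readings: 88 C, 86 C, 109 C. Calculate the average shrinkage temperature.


94.3 C

Average = (88 + 86 + 109) / 3
Average = 283 / 3 = 94.3 C


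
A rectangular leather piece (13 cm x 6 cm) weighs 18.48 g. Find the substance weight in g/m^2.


Area = 13 x 6 = 78 cm^2
SW = 18.48 / 78 x 10000 = 2369.2 g/m^2


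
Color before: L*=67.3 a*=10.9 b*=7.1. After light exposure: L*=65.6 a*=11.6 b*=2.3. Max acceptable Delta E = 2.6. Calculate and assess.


Delta E = 5.14
Passes: No

dL = -1.7, da = 0.7, db = -4.8
dE = sqrt((-1.7)^2 + (0.7)^2 + (-4.8)^2) = 5.14
Max = 2.6
Passes: No


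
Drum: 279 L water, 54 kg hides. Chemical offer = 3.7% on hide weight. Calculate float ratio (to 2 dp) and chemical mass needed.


Float ratio = 5.17
Chemical needed = 1.998 kg

Float ratio = 279 / 54 = 5.17
Chemical = 54 x 3.7 / 100 = 1.998 kg


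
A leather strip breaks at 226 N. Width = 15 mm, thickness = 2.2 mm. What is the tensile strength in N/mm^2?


Cross-sectional area = 15 x 2.2 = 33.0 mm^2
Tensile strength = 226 / 33.0 = 6.85 N/mm^2


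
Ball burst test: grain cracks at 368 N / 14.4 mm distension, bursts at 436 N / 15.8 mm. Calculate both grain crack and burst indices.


Crack index = 368 / 14.4 = 25.6 N/mm
Burst index = 436 / 15.8 = 27.6 N/mm


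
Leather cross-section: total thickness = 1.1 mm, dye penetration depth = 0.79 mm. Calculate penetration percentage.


Penetration% = 0.79 / 1.1 x 100
Penetration = 71.8%


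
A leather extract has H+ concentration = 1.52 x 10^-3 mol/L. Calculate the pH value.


pH = 2.82

pH = -log10[H+]
pH = -log10(1.52 x 10^-3) = 2.82


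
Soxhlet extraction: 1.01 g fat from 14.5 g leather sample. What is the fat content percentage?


7.0%


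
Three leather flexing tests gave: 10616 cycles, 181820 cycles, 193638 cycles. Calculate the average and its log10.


Average = 128691 cycles
log10 = 5.11


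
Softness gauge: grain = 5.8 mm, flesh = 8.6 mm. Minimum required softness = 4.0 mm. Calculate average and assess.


Average softness = 7.20 mm
Meets requirement: Yes

Average = (5.8 + 8.6) / 2 = 7.20 mm
Minimum = 4.0 mm
Meets requirement: Yes


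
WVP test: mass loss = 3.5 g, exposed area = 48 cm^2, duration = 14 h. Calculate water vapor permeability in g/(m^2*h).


WVP = mass_loss / (area x time) x 10000
WVP = 3.5 / (48 x 14) x 10000
WVP = 3.5 / 672 x 10000 = 52.08 g/(m^2*h)


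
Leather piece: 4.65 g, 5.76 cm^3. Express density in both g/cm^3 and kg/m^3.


Density = 4.65 / 5.76 = 0.807 g/cm^3
Convert: 0.807 x 1000 = 807 kg/m^3


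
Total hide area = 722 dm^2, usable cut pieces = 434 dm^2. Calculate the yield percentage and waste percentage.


Yield = 60.1%
Waste = 39.9%


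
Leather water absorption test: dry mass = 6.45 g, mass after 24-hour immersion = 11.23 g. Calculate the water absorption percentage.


Water absorbed = 11.23 - 6.45 = 4.78 g
WA% = 4.78 / 6.45 x 100 = 74.1%


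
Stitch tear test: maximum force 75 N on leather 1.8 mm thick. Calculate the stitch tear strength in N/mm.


Stitch tear strength = force / thickness
STS = 75 / 1.8 = 41.7 N/mm


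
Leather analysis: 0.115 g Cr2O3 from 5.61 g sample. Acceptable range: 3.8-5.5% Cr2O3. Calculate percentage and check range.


Cr2O3 = 2.05%
Within range: No


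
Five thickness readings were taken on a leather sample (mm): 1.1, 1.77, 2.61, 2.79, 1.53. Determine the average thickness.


Sum = 1.1 + 1.77 + 2.61 + 2.79 + 1.53 = 9.80
Average = 9.80 / 5 = 1.96 mm


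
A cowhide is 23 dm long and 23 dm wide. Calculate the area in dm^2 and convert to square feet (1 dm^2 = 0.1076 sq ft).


Area = 23 x 23 = 529 dm^2
Conversion: 529 x 0.1076 = 56.92 sq ft


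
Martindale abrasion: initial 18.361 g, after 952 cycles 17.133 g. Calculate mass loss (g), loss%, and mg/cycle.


Mass loss = 1.228 g
Loss = 6.69%
Rate = 1.290 mg/cycle

Loss = 18.361 - 17.133 = 1.228 g
Loss% = 1.228 / 18.361 x 100 = 6.69%
Rate = 1.228 / 952 x 1000 = 1.290 mg/cycle


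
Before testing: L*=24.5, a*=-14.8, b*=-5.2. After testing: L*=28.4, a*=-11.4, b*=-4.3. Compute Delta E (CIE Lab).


dL = 28.4 - 24.5 = 3.9
da = -11.4 - (-14.8) = 3.4
db = -4.3 - (-5.2) = 0.9
dE = sqrt((3.9)^2 + (3.4)^2 + (0.9)^2) = 5.25


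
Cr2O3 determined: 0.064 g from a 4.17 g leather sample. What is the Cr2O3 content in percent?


1.53%


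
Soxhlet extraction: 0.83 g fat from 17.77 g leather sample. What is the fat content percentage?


4.7%


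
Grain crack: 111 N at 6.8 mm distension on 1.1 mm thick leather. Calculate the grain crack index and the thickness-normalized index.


Crack index = 111 / 6.8 = 16.3 N/mm
Normalized = 16.3 / 1.1 = 14.8 N/mm per mm


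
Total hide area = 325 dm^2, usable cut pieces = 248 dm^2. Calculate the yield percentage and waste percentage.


Yield = 248 / 325 x 100 = 76.3%
Waste = 325 - 248 = 77 dm^2
Waste% = 100 - 76.3 = 23.7%


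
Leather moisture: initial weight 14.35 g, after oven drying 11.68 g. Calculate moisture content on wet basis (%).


18.6%

Moisture = 14.35 - 11.68 = 2.67 g
MC = 2.67 / 14.35 x 100 = 18.6%


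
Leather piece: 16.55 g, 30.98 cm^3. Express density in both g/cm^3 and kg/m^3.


Density = 16.55 / 30.98 = 0.534 g/cm^3
Convert: 0.534 x 1000 = 534 kg/m^3


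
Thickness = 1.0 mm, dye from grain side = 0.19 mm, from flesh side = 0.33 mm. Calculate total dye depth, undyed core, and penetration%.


Total dyed = 0.52 mm
Undyed core = 0.48 mm
Penetration = 52.0%


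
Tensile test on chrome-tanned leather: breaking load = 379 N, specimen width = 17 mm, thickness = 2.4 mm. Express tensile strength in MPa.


9.29 MPa

Cross-section = 17 x 2.4 = 40.8 mm^2
TS = 379 / 40.8 = 9.29 MPa
(1 N/mm^2 = 1 MPa)


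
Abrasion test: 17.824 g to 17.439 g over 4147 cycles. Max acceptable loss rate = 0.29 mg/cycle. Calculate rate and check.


Loss = 17.824 - 17.439 = 0.385 g
Rate = 0.385 g / 4147 cycles x 1000 = 0.093 mg/cycle
Max = 0.29 mg/cycle
Passes: Yes


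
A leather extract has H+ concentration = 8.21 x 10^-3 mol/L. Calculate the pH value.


pH = 2.09


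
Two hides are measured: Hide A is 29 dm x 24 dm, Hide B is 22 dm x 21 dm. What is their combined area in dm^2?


Hide A area = 29 x 24 = 696 dm^2
Hide B area = 22 x 21 = 462 dm^2
Total = 696 + 462 = 1158 dm^2


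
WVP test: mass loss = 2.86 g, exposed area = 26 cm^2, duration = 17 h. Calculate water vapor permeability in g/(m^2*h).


WVP = mass_loss / (area x time) x 10000
WVP = 2.86 / (26 x 17) x 10000
WVP = 2.86 / 442 x 10000 = 64.71 g/(m^2*h)


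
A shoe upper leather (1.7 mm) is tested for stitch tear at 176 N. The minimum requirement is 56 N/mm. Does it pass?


STS = 176 / 1.7 = 103.5 N/mm
Minimum required: 56 N/mm
Passes: Yes


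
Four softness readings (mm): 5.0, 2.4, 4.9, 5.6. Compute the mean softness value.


Sum = 5.0 + 2.4 + 4.9 + 5.6
Mean = 17.9 / 4 = 4.48 mm


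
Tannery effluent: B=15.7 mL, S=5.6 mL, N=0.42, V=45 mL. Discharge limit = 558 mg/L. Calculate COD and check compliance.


COD = (15.7 - 5.6) x 0.42 x 8000 / 45 = 754.1 mg/L
Limit: 558 mg/L
Compliant: No


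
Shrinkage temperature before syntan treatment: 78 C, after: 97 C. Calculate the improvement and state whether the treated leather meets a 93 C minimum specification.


Improvement = 19 C
Meets 93 C spec: Yes

Improvement = 97 - 78 = 19 C
Spec check: 97 C >= 93 C? Yes


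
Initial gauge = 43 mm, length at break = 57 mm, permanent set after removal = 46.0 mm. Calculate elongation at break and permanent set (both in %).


Elongation at break = 32.6%
Permanent set = 7.0%

Elongation at break = (57 - 43) / 43 x 100 = 32.6%
Permanent set = (46.0 - 43) / 43 x 100 = 7.0%


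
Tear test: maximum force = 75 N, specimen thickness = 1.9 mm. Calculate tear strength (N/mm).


39.5 N/mm

Tear strength = force / thickness
Tear = 75 / 1.9 = 39.5 N/mm


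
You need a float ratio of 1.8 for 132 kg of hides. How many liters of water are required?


Water = hide weight x target ratio
Water = 132 x 1.8 = 237.6 L


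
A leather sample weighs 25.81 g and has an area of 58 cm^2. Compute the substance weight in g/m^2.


Substance weight = mass / area x 10000
SW = 25.81 / 58 x 10000
SW = 4450.0 g/m^2


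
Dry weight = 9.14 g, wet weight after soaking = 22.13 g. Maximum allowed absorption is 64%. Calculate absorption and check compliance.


WA = (22.13 - 9.14) / 9.14 x 100 = 142.1%
Maximum allowed: 64%
Compliant: No


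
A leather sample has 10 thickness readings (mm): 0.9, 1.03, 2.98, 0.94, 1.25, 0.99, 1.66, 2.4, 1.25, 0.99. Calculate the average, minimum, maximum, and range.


Sum = 14.39
Average = 14.39 / 10 = 1.44 mm
Minimum = 0.9 mm
Maximum = 2.98 mm
Range = 2.98 - 0.9 = 2.08 mm


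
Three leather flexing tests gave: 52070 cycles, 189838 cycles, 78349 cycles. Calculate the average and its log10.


Average = (52070 + 189838 + 78349) / 3 = 106752 cycles
log10(106752) = 5.03


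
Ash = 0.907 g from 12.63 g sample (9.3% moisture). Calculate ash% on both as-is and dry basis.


As-is ash = 7.18%
Dry-basis ash = 7.92%

As-is ash% = 0.907 / 12.63 x 100 = 7.18%
Dry mass = 12.63 x (100 - 9.3) / 100 = 11.45541 g
Dry-basis ash% = 0.907 / 11.45541 x 100 = 7.92%


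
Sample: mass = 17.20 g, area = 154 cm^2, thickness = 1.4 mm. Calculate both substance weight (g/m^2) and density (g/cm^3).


Substance weight = 1116.9 g/m^2
Density = 0.798 g/cm^3

SW = 17.20 / 154 x 10000 = 1116.9 g/m^2
Volume = 154 x 1.4 / 10 = 21.56 cm^3
Density = 17.20 / 21.56 = 0.798 g/cm^3


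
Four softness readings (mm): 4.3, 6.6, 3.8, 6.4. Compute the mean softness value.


Sum = 4.3 + 6.6 + 3.8 + 6.4
Mean = 21.1 / 4 = 5.28 mm


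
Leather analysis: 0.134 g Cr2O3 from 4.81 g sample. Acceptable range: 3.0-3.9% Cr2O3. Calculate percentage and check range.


Cr2O3 = 2.79%
Within range: No

Cr2O3% = 0.134 / 4.81 x 100 = 2.79%
Acceptable range: 3.0 to 3.9%
Within range: No


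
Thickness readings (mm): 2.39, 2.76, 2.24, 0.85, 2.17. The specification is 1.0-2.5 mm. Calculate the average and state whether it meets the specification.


Average = 2.08 mm
Within specification: Yes


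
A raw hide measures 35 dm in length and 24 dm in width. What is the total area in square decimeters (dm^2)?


840 dm^2

Area = length x width
Area = 35 x 24 = 840 dm^2


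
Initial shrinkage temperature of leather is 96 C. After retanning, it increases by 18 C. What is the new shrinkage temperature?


114 C


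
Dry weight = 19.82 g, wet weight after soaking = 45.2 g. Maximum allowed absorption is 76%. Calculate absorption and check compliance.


WA = (45.2 - 19.82) / 19.82 x 100 = 128.1%
Maximum allowed: 76%
Compliant: No


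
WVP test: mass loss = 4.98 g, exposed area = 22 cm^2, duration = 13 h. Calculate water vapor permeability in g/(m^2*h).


WVP = mass_loss / (area x time) x 10000
WVP = 4.98 / (22 x 13) x 10000
WVP = 4.98 / 286 x 10000 = 174.13 g/(m^2*h)


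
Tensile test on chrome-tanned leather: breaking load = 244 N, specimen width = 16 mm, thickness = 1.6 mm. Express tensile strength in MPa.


9.53 MPa

Cross-section = 16 x 1.6 = 25.6 mm^2
TS = 244 / 25.6 = 9.53 MPa
(1 N/mm^2 = 1 MPa)


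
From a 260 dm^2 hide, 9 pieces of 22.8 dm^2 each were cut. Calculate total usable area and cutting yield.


Total usable = 9 x 22.8 = 205.2 dm^2
Yield = 205.2 / 260 x 100 = 78.9%


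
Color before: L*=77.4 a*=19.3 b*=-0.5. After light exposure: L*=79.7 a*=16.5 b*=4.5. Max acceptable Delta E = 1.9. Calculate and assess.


dL = 2.3, da = -2.8, db = 5.0
dE = sqrt((2.3)^2 + (-2.8)^2 + (5.0)^2) = 6.17
Max = 1.9
Passes: No


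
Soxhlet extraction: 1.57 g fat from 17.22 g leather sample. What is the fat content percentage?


Fat content = 1.57 / 17.22 x 100
Fat = 9.1%


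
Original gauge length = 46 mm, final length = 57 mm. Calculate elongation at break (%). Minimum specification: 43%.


Extension = 57 - 46 = 11 mm
Elongation = 11 / 46 x 100 = 23.9%
Minimum required: 43%
Meets specification: No
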